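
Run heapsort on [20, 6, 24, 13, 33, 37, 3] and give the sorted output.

Build heap: [37, 33, 24, 13, 6, 20, 3]
Extract 37: [33, 13, 24, 3, 6, 20, 37]
Extract 33: [24, 13, 20, 3, 6, 33, 37]
Extract 24: [20, 13, 6, 3, 24, 33, 37]
Extract 20: [13, 3, 6, 20, 24, 33, 37]
Extract 13: [6, 3, 13, 20, 24, 33, 37]
Extract 6: [3, 6, 13, 20, 24, 33, 37]


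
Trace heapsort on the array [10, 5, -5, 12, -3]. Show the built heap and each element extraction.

Build heap: [12, 10, -5, 5, -3]
Extract 12: [10, 5, -5, -3, 12]
Extract 10: [5, -3, -5, 10, 12]
Extract 5: [-3, -5, 5, 10, 12]
Extract -3: [-5, -3, 5, 10, 12]


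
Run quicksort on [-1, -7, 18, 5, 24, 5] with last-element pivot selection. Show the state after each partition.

Partition 1: pivot=5 at index 3 -> [-1, -7, 5, 5, 24, 18]
Partition 2: pivot=5 at index 2 -> [-1, -7, 5, 5, 24, 18]
Partition 3: pivot=-7 at index 0 -> [-7, -1, 5, 5, 24, 18]
Partition 4: pivot=18 at index 4 -> [-7, -1, 5, 5, 18, 24]


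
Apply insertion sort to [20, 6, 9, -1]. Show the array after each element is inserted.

First element 20 is already 'sorted'
Insert 6: shifted 1 elements -> [6, 20, 9, -1]
Insert 9: shifted 1 elements -> [6, 9, 20, -1]
Insert -1: shifted 3 elements -> [-1, 6, 9, 20]


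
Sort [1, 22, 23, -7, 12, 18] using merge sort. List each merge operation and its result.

Divide and conquer:
  Merge [22] + [23] -> [22, 23]
  Merge [1] + [22, 23] -> [1, 22, 23]
  Merge [12] + [18] -> [12, 18]
  Merge [-7] + [12, 18] -> [-7, 12, 18]
  Merge [1, 22, 23] + [-7, 12, 18] -> [-7, 1, 12, 18, 22, 23]


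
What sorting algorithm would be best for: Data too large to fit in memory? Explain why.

Best choice: External merge sort
Reason: Minimizes disk I/O by sequential reads/writes


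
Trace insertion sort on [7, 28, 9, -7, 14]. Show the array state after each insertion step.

First element 7 is already 'sorted'
Insert 28: shifted 0 elements -> [7, 28, 9, -7, 14]
Insert 9: shifted 1 elements -> [7, 9, 28, -7, 14]
Insert -7: shifted 3 elements -> [-7, 7, 9, 28, 14]
Insert 14: shifted 1 elements -> [-7, 7, 9, 14, 28]


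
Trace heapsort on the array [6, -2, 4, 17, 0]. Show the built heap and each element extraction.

Build heap: [17, 6, 4, -2, 0]
Extract 17: [6, 0, 4, -2, 17]
Extract 6: [4, 0, -2, 6, 17]
Extract 4: [0, -2, 4, 6, 17]
Extract 0: [-2, 0, 4, 6, 17]


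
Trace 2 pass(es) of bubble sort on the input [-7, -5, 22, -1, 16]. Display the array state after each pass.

After pass 1: [-7, -5, -1, 16, 22] (2 swaps)
After pass 2: [-7, -5, -1, 16, 22] (0 swaps)
Total swaps: 2


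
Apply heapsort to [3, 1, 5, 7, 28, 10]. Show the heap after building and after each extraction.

Build heap: [28, 7, 10, 3, 1, 5]
Extract 28: [10, 7, 5, 3, 1, 28]
Extract 10: [7, 3, 5, 1, 10, 28]
Extract 7: [5, 3, 1, 7, 10, 28]
Extract 5: [3, 1, 5, 7, 10, 28]
Extract 3: [1, 3, 5, 7, 10, 28]


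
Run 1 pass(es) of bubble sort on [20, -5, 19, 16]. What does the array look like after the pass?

After pass 1: [-5, 19, 16, 20] (3 swaps)
Total swaps: 3


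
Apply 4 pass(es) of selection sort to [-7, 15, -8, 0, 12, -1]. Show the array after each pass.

Pass 1: Select minimum -8 at index 2, swap -> [-8, 15, -7, 0, 12, -1]
Pass 2: Select minimum -7 at index 2, swap -> [-8, -7, 15, 0, 12, -1]
Pass 3: Select minimum -1 at index 5, swap -> [-8, -7, -1, 0, 12, 15]
Pass 4: Select minimum 0 at index 3, swap -> [-8, -7, -1, 0, 12, 15]


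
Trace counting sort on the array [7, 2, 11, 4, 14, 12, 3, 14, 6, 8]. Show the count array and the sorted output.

Count array: [0, 0, 1, 1, 1, 0, 1, 1, 1, 0, 0, 1, 1, 0, 2]
(count[i] = number of elements equal to i)
Cumulative count: [0, 0, 1, 2, 3, 3, 4, 5, 6, 6, 6, 7, 8, 8, 10]
Sorted: [2, 3, 4, 6, 7, 8, 11, 12, 14, 14]


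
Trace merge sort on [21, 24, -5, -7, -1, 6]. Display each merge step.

Divide and conquer:
  Merge [24] + [-5] -> [-5, 24]
  Merge [21] + [-5, 24] -> [-5, 21, 24]
  Merge [-1] + [6] -> [-1, 6]
  Merge [-7] + [-1, 6] -> [-7, -1, 6]
  Merge [-5, 21, 24] + [-7, -1, 6] -> [-7, -5, -1, 6, 21, 24]


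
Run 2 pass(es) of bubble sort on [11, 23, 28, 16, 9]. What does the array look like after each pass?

After pass 1: [11, 23, 16, 9, 28] (2 swaps)
After pass 2: [11, 16, 9, 23, 28] (2 swaps)
Total swaps: 4


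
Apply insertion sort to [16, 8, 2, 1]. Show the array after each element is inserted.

First element 16 is already 'sorted'
Insert 8: shifted 1 elements -> [8, 16, 2, 1]
Insert 2: shifted 2 elements -> [2, 8, 16, 1]
Insert 1: shifted 3 elements -> [1, 2, 8, 16]


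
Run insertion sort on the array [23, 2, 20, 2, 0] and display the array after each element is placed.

First element 23 is already 'sorted'
Insert 2: shifted 1 elements -> [2, 23, 20, 2, 0]
Insert 20: shifted 1 elements -> [2, 20, 23, 2, 0]
Insert 2: shifted 2 elements -> [2, 2, 20, 23, 0]
Insert 0: shifted 4 elements -> [0, 2, 2, 20, 23]


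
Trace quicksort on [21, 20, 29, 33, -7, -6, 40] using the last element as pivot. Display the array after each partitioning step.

Partition 1: pivot=40 at index 6 -> [21, 20, 29, 33, -7, -6, 40]
Partition 2: pivot=-6 at index 1 -> [-7, -6, 29, 33, 21, 20, 40]
Partition 3: pivot=20 at index 2 -> [-7, -6, 20, 33, 21, 29, 40]
Partition 4: pivot=29 at index 4 -> [-7, -6, 20, 21, 29, 33, 40]


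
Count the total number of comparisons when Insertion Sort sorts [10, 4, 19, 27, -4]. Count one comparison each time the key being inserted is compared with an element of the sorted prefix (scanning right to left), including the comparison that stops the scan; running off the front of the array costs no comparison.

Insert 4: 10 > 4 (shift), reached front = 1 comparison(s) -> [4, 10, 19, 27, -4]
Insert 19: 10 <= 19 (stop) = 1 comparison(s) -> [4, 10, 19, 27, -4]
Insert 27: 19 <= 27 (stop) = 1 comparison(s) -> [4, 10, 19, 27, -4]
Insert -4: 27 > -4 (shift), 19 > -4 (shift), 10 > -4 (shift), 4 > -4 (shift), reached front = 4 comparison(s) -> [-4, 4, 10, 19, 27]
Total comparisons: 1 + 1 + 1 + 4 = 7


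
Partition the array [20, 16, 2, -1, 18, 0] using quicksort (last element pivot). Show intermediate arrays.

Partition 1: pivot=0 at index 1 -> [-1, 0, 2, 20, 18, 16]
Partition 2: pivot=16 at index 3 -> [-1, 0, 2, 16, 18, 20]
Partition 3: pivot=20 at index 5 -> [-1, 0, 2, 16, 18, 20]


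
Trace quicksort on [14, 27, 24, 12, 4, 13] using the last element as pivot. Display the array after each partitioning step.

Partition 1: pivot=13 at index 2 -> [12, 4, 13, 14, 27, 24]
Partition 2: pivot=4 at index 0 -> [4, 12, 13, 14, 27, 24]
Partition 3: pivot=24 at index 4 -> [4, 12, 13, 14, 24, 27]


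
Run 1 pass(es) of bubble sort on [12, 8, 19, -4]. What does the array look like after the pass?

After pass 1: [8, 12, -4, 19] (2 swaps)
Total swaps: 2


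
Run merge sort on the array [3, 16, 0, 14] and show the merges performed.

Divide and conquer:
  Merge [3] + [16] -> [3, 16]
  Merge [0] + [14] -> [0, 14]
  Merge [3, 16] + [0, 14] -> [0, 3, 14, 16]


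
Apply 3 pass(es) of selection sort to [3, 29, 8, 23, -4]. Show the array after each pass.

Pass 1: Select minimum -4 at index 4, swap -> [-4, 29, 8, 23, 3]
Pass 2: Select minimum 3 at index 4, swap -> [-4, 3, 8, 23, 29]
Pass 3: Select minimum 8 at index 2, swap -> [-4, 3, 8, 23, 29]


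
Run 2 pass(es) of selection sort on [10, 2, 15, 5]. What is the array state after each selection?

Pass 1: Select minimum 2 at index 1, swap -> [2, 10, 15, 5]
Pass 2: Select minimum 5 at index 3, swap -> [2, 5, 15, 10]


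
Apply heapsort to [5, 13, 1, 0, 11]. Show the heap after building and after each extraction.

Build heap: [13, 11, 1, 0, 5]
Extract 13: [11, 5, 1, 0, 13]
Extract 11: [5, 0, 1, 11, 13]
Extract 5: [1, 0, 5, 11, 13]
Extract 1: [0, 1, 5, 11, 13]


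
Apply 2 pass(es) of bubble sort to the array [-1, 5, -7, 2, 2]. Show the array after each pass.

After pass 1: [-1, -7, 2, 2, 5] (3 swaps)
After pass 2: [-7, -1, 2, 2, 5] (1 swaps)
Total swaps: 4


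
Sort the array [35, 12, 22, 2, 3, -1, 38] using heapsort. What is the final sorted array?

Build heap: [38, 12, 35, 2, 3, -1, 22]
Extract 38: [35, 12, 22, 2, 3, -1, 38]
Extract 35: [22, 12, -1, 2, 3, 35, 38]
Extract 22: [12, 3, -1, 2, 22, 35, 38]
Extract 12: [3, 2, -1, 12, 22, 35, 38]
Extract 3: [2, -1, 3, 12, 22, 35, 38]
Extract 2: [-1, 2, 3, 12, 22, 35, 38]


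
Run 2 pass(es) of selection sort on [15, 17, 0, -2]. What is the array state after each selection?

Pass 1: Select minimum -2 at index 3, swap -> [-2, 17, 0, 15]
Pass 2: Select minimum 0 at index 2, swap -> [-2, 0, 17, 15]


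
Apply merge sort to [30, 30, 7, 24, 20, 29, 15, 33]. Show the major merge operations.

Divide and conquer:
  Merge [30] + [30] -> [30, 30]
  Merge [7] + [24] -> [7, 24]
  Merge [30, 30] + [7, 24] -> [7, 24, 30, 30]
  Merge [20] + [29] -> [20, 29]
  Merge [15] + [33] -> [15, 33]
  Merge [20, 29] + [15, 33] -> [15, 20, 29, 33]
  Merge [7, 24, 30, 30] + [15, 20, 29, 33] -> [7, 15, 20, 24, 29, 30, 30, 33]


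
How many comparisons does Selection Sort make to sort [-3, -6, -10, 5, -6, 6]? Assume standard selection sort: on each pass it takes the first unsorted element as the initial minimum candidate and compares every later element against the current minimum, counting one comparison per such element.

Pass 1: scan indices 1..5 for the minimum = 5 comparison(s); min is -10, place at index 0 -> [-10, -6, -3, 5, -6, 6]
Pass 2: scan indices 2..5 for the minimum = 4 comparison(s); min is -6, place at index 1 -> [-10, -6, -3, 5, -6, 6]
Pass 3: scan indices 3..5 for the minimum = 3 comparison(s); min is -6, place at index 2 -> [-10, -6, -6, 5, -3, 6]
Pass 4: scan indices 4..5 for the minimum = 2 comparison(s); min is -3, place at index 3 -> [-10, -6, -6, -3, 5, 6]
Pass 5: scan indices 5..5 for the minimum = 1 comparison(s); min is 5, place at index 4 -> [-10, -6, -6, -3, 5, 6]
Selection sort always scans the whole unsorted suffix, so the count is (n-1) + (n-2) + ... + 1 = n(n-1)/2 = 6*5/2 = 15 regardless of the input order.
Total comparisons: 5 + 4 + 3 + 2 + 1 = 15


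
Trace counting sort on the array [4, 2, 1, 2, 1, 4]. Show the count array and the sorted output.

Count array: [0, 2, 2, 0, 2]
(count[i] = number of elements equal to i)
Cumulative count: [0, 2, 4, 4, 6]
Sorted: [1, 1, 2, 2, 4, 4]


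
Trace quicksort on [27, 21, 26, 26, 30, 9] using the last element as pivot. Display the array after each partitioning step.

Partition 1: pivot=9 at index 0 -> [9, 21, 26, 26, 30, 27]
Partition 2: pivot=27 at index 4 -> [9, 21, 26, 26, 27, 30]
Partition 3: pivot=26 at index 3 -> [9, 21, 26, 26, 27, 30]
Partition 4: pivot=26 at index 2 -> [9, 21, 26, 26, 27, 30]


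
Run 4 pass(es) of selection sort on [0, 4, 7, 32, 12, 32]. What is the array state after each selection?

Pass 1: Select minimum 0 at index 0, swap -> [0, 4, 7, 32, 12, 32]
Pass 2: Select minimum 4 at index 1, swap -> [0, 4, 7, 32, 12, 32]
Pass 3: Select minimum 7 at index 2, swap -> [0, 4, 7, 32, 12, 32]
Pass 4: Select minimum 12 at index 4, swap -> [0, 4, 7, 12, 32, 32]


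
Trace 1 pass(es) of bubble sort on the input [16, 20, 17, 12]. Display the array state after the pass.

After pass 1: [16, 17, 12, 20] (2 swaps)
Total swaps: 2


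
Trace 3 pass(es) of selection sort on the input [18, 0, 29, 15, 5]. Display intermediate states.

Pass 1: Select minimum 0 at index 1, swap -> [0, 18, 29, 15, 5]
Pass 2: Select minimum 5 at index 4, swap -> [0, 5, 29, 15, 18]
Pass 3: Select minimum 15 at index 3, swap -> [0, 5, 15, 29, 18]


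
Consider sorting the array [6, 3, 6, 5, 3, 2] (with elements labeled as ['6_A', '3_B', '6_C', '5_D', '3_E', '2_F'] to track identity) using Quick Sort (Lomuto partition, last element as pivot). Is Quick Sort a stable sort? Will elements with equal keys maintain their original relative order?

Trace Quick Sort on the labeled array (the key is the number; the letter only tracks identity):
  Partition indices 0..5 around pivot 2_F -> [2_F, 3_B, 6_C, 5_D, 3_E, 6_A]
  Partition indices 1..5 around pivot 6_A -> [2_F, 3_B, 6_C, 5_D, 3_E, 6_A]
  Partition indices 1..4 around pivot 3_E -> [2_F, 3_B, 3_E, 5_D, 6_C, 6_A]
  Partition indices 3..4 around pivot 6_C -> [2_F, 3_B, 3_E, 5_D, 6_C, 6_A]
Final order: [2_F, 3_B, 3_E, 5_D, 6_C, 6_A]
Equal keys:
  value 3: originally 3_B, 3_E; after sorting 3_B, 3_E -> order preserved
  value 6: originally 6_A, 6_C; after sorting 6_C, 6_A -> order changed
Equal keys were reordered, so Quick Sort is not stable: partition swaps elements across long distances and can reorder equal keys. (One such input is enough; an unstable sort may happen to preserve order on other inputs, but it gives no guarantee.)
Answer: Not stable


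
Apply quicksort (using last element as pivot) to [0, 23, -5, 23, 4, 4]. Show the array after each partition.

Partition 1: pivot=4 at index 3 -> [0, -5, 4, 4, 23, 23]
Partition 2: pivot=4 at index 2 -> [0, -5, 4, 4, 23, 23]
Partition 3: pivot=-5 at index 0 -> [-5, 0, 4, 4, 23, 23]
Partition 4: pivot=23 at index 5 -> [-5, 0, 4, 4, 23, 23]


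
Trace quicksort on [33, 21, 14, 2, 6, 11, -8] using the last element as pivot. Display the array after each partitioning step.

Partition 1: pivot=-8 at index 0 -> [-8, 21, 14, 2, 6, 11, 33]
Partition 2: pivot=33 at index 6 -> [-8, 21, 14, 2, 6, 11, 33]
Partition 3: pivot=11 at index 3 -> [-8, 2, 6, 11, 14, 21, 33]
Partition 4: pivot=6 at index 2 -> [-8, 2, 6, 11, 14, 21, 33]
Partition 5: pivot=21 at index 5 -> [-8, 2, 6, 11, 14, 21, 33]


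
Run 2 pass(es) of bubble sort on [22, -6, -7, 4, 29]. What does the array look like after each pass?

After pass 1: [-6, -7, 4, 22, 29] (3 swaps)
After pass 2: [-7, -6, 4, 22, 29] (1 swaps)
Total swaps: 4


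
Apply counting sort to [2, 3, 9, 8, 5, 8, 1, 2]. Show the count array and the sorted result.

Count array: [0, 1, 2, 1, 0, 1, 0, 0, 2, 1]
(count[i] = number of elements equal to i)
Cumulative count: [0, 1, 3, 4, 4, 5, 5, 5, 7, 8]
Sorted: [1, 2, 2, 3, 5, 8, 8, 9]


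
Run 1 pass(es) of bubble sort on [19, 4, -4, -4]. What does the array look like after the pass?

After pass 1: [4, -4, -4, 19] (3 swaps)
Total swaps: 3


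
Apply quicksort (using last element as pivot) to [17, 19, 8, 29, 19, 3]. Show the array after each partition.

Partition 1: pivot=3 at index 0 -> [3, 19, 8, 29, 19, 17]
Partition 2: pivot=17 at index 2 -> [3, 8, 17, 29, 19, 19]
Partition 3: pivot=19 at index 4 -> [3, 8, 17, 19, 19, 29]


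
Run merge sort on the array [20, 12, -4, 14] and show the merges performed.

Divide and conquer:
  Merge [20] + [12] -> [12, 20]
  Merge [-4] + [14] -> [-4, 14]
  Merge [12, 20] + [-4, 14] -> [-4, 12, 14, 20]


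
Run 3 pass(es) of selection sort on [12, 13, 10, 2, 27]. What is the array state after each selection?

Pass 1: Select minimum 2 at index 3, swap -> [2, 13, 10, 12, 27]
Pass 2: Select minimum 10 at index 2, swap -> [2, 10, 13, 12, 27]
Pass 3: Select minimum 12 at index 3, swap -> [2, 10, 12, 13, 27]


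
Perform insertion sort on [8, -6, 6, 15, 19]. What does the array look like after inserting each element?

First element 8 is already 'sorted'
Insert -6: shifted 1 elements -> [-6, 8, 6, 15, 19]
Insert 6: shifted 1 elements -> [-6, 6, 8, 15, 19]
Insert 15: shifted 0 elements -> [-6, 6, 8, 15, 19]
Insert 19: shifted 0 elements -> [-6, 6, 8, 15, 19]


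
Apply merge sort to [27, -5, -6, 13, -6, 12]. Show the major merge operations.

Divide and conquer:
  Merge [-5] + [-6] -> [-6, -5]
  Merge [27] + [-6, -5] -> [-6, -5, 27]
  Merge [-6] + [12] -> [-6, 12]
  Merge [13] + [-6, 12] -> [-6, 12, 13]
  Merge [-6, -5, 27] + [-6, 12, 13] -> [-6, -6, -5, 12, 13, 27]


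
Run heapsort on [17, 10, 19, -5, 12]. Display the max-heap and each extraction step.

Build heap: [19, 12, 17, -5, 10]
Extract 19: [17, 12, 10, -5, 19]
Extract 17: [12, -5, 10, 17, 19]
Extract 12: [10, -5, 12, 17, 19]
Extract 10: [-5, 10, 12, 17, 19]


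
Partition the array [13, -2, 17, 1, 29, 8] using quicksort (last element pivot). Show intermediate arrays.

Partition 1: pivot=8 at index 2 -> [-2, 1, 8, 13, 29, 17]
Partition 2: pivot=1 at index 1 -> [-2, 1, 8, 13, 29, 17]
Partition 3: pivot=17 at index 4 -> [-2, 1, 8, 13, 17, 29]


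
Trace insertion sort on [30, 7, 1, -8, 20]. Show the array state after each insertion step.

First element 30 is already 'sorted'
Insert 7: shifted 1 elements -> [7, 30, 1, -8, 20]
Insert 1: shifted 2 elements -> [1, 7, 30, -8, 20]
Insert -8: shifted 3 elements -> [-8, 1, 7, 30, 20]
Insert 20: shifted 1 elements -> [-8, 1, 7, 20, 30]


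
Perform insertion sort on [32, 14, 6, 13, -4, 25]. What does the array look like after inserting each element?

First element 32 is already 'sorted'
Insert 14: shifted 1 elements -> [14, 32, 6, 13, -4, 25]
Insert 6: shifted 2 elements -> [6, 14, 32, 13, -4, 25]
Insert 13: shifted 2 elements -> [6, 13, 14, 32, -4, 25]
Insert -4: shifted 4 elements -> [-4, 6, 13, 14, 32, 25]
Insert 25: shifted 1 elements -> [-4, 6, 13, 14, 25, 32]


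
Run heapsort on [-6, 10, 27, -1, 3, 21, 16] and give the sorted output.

Build heap: [27, 10, 21, -1, 3, -6, 16]
Extract 27: [21, 10, 16, -1, 3, -6, 27]
Extract 21: [16, 10, -6, -1, 3, 21, 27]
Extract 16: [10, 3, -6, -1, 16, 21, 27]
Extract 10: [3, -1, -6, 10, 16, 21, 27]
Extract 3: [-1, -6, 3, 10, 16, 21, 27]
Extract -1: [-6, -1, 3, 10, 16, 21, 27]


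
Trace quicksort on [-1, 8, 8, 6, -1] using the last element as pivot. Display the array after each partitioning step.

Partition 1: pivot=-1 at index 1 -> [-1, -1, 8, 6, 8]
Partition 2: pivot=8 at index 4 -> [-1, -1, 8, 6, 8]
Partition 3: pivot=6 at index 2 -> [-1, -1, 6, 8, 8]


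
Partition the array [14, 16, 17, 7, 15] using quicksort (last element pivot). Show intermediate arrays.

Partition 1: pivot=15 at index 2 -> [14, 7, 15, 16, 17]
Partition 2: pivot=7 at index 0 -> [7, 14, 15, 16, 17]
Partition 3: pivot=17 at index 4 -> [7, 14, 15, 16, 17]


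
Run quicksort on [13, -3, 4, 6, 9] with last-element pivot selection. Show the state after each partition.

Partition 1: pivot=9 at index 3 -> [-3, 4, 6, 9, 13]
Partition 2: pivot=6 at index 2 -> [-3, 4, 6, 9, 13]
Partition 3: pivot=4 at index 1 -> [-3, 4, 6, 9, 13]


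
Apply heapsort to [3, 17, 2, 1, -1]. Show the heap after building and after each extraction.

Build heap: [17, 3, 2, 1, -1]
Extract 17: [3, 1, 2, -1, 17]
Extract 3: [2, 1, -1, 3, 17]
Extract 2: [1, -1, 2, 3, 17]
Extract 1: [-1, 1, 2, 3, 17]


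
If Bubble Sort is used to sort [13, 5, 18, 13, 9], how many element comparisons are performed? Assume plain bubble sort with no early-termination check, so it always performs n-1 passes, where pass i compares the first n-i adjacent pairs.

Pass 1: compare adjacent pairs (0,1)..(3,4) = 4 comparison(s), 3 swap(s) -> [5, 13, 13, 9, 18]
Pass 2: compare adjacent pairs (0,1)..(2,3) = 3 comparison(s), 1 swap(s) -> [5, 13, 9, 13, 18]
Pass 3: compare adjacent pairs (0,1)..(1,2) = 2 comparison(s), 1 swap(s) -> [5, 9, 13, 13, 18]
Pass 4: compare adjacent pairs (0,1)..(0,1) = 1 comparison(s), 0 swap(s) -> [5, 9, 13, 13, 18]
Total comparisons: 4 + 3 + 2 + 1 = 10


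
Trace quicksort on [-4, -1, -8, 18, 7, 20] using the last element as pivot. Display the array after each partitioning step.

Partition 1: pivot=20 at index 5 -> [-4, -1, -8, 18, 7, 20]
Partition 2: pivot=7 at index 3 -> [-4, -1, -8, 7, 18, 20]
Partition 3: pivot=-8 at index 0 -> [-8, -1, -4, 7, 18, 20]
Partition 4: pivot=-4 at index 1 -> [-8, -4, -1, 7, 18, 20]


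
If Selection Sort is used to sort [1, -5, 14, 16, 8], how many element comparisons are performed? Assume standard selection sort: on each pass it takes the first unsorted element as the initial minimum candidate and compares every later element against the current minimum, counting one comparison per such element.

Pass 1: scan indices 1..4 for the minimum = 4 comparison(s); min is -5, place at index 0 -> [-5, 1, 14, 16, 8]
Pass 2: scan indices 2..4 for the minimum = 3 comparison(s); min is 1, place at index 1 -> [-5, 1, 14, 16, 8]
Pass 3: scan indices 3..4 for the minimum = 2 comparison(s); min is 8, place at index 2 -> [-5, 1, 8, 16, 14]
Pass 4: scan indices 4..4 for the minimum = 1 comparison(s); min is 14, place at index 3 -> [-5, 1, 8, 14, 16]
Selection sort always scans the whole unsorted suffix, so the count is (n-1) + (n-2) + ... + 1 = n(n-1)/2 = 5*4/2 = 10 regardless of the input order.
Total comparisons: 4 + 3 + 2 + 1 = 10


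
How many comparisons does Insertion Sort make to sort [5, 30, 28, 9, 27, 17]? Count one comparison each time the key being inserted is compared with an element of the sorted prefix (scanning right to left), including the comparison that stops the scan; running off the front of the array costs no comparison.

Insert 30: 5 <= 30 (stop) = 1 comparison(s) -> [5, 30, 28, 9, 27, 17]
Insert 28: 30 > 28 (shift), 5 <= 28 (stop) = 2 comparison(s) -> [5, 28, 30, 9, 27, 17]
Insert 9: 30 > 9 (shift), 28 > 9 (shift), 5 <= 9 (stop) = 3 comparison(s) -> [5, 9, 28, 30, 27, 17]
Insert 27: 30 > 27 (shift), 28 > 27 (shift), 9 <= 27 (stop) = 3 comparison(s) -> [5, 9, 27, 28, 30, 17]
Insert 17: 30 > 17 (shift), 28 > 17 (shift), 27 > 17 (shift), 9 <= 17 (stop) = 4 comparison(s) -> [5, 9, 17, 27, 28, 30]
Total comparisons: 1 + 2 + 3 + 3 + 4 = 13


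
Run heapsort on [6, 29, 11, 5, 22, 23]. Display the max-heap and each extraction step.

Build heap: [29, 22, 23, 5, 6, 11]
Extract 29: [23, 22, 11, 5, 6, 29]
Extract 23: [22, 6, 11, 5, 23, 29]
Extract 22: [11, 6, 5, 22, 23, 29]
Extract 11: [6, 5, 11, 22, 23, 29]
Extract 6: [5, 6, 11, 22, 23, 29]


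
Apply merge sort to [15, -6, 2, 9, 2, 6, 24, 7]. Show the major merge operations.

Divide and conquer:
  Merge [15] + [-6] -> [-6, 15]
  Merge [2] + [9] -> [2, 9]
  Merge [-6, 15] + [2, 9] -> [-6, 2, 9, 15]
  Merge [2] + [6] -> [2, 6]
  Merge [24] + [7] -> [7, 24]
  Merge [2, 6] + [7, 24] -> [2, 6, 7, 24]
  Merge [-6, 2, 9, 15] + [2, 6, 7, 24] -> [-6, 2, 2, 6, 7, 9, 15, 24]


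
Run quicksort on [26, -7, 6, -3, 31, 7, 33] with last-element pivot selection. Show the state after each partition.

Partition 1: pivot=33 at index 6 -> [26, -7, 6, -3, 31, 7, 33]
Partition 2: pivot=7 at index 3 -> [-7, 6, -3, 7, 31, 26, 33]
Partition 3: pivot=-3 at index 1 -> [-7, -3, 6, 7, 31, 26, 33]
Partition 4: pivot=26 at index 4 -> [-7, -3, 6, 7, 26, 31, 33]


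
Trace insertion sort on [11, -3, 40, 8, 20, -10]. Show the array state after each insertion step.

First element 11 is already 'sorted'
Insert -3: shifted 1 elements -> [-3, 11, 40, 8, 20, -10]
Insert 40: shifted 0 elements -> [-3, 11, 40, 8, 20, -10]
Insert 8: shifted 2 elements -> [-3, 8, 11, 40, 20, -10]
Insert 20: shifted 1 elements -> [-3, 8, 11, 20, 40, -10]
Insert -10: shifted 5 elements -> [-10, -3, 8, 11, 20, 40]


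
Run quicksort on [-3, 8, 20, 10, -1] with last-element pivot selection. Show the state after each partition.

Partition 1: pivot=-1 at index 1 -> [-3, -1, 20, 10, 8]
Partition 2: pivot=8 at index 2 -> [-3, -1, 8, 10, 20]
Partition 3: pivot=20 at index 4 -> [-3, -1, 8, 10, 20]


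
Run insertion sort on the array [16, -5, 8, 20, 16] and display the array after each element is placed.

First element 16 is already 'sorted'
Insert -5: shifted 1 elements -> [-5, 16, 8, 20, 16]
Insert 8: shifted 1 elements -> [-5, 8, 16, 20, 16]
Insert 20: shifted 0 elements -> [-5, 8, 16, 20, 16]
Insert 16: shifted 1 elements -> [-5, 8, 16, 16, 20]


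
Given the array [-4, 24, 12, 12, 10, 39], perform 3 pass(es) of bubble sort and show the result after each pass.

After pass 1: [-4, 12, 12, 10, 24, 39] (3 swaps)
After pass 2: [-4, 12, 10, 12, 24, 39] (1 swaps)
After pass 3: [-4, 10, 12, 12, 24, 39] (1 swaps)
Total swaps: 5


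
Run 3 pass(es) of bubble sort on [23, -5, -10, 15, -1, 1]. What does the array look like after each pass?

After pass 1: [-5, -10, 15, -1, 1, 23] (5 swaps)
After pass 2: [-10, -5, -1, 1, 15, 23] (3 swaps)
After pass 3: [-10, -5, -1, 1, 15, 23] (0 swaps)
Total swaps: 8


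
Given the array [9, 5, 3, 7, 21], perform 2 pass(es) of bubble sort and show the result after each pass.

After pass 1: [5, 3, 7, 9, 21] (3 swaps)
After pass 2: [3, 5, 7, 9, 21] (1 swaps)
Total swaps: 4


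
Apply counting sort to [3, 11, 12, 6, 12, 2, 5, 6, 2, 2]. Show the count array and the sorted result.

Count array: [0, 0, 3, 1, 0, 1, 2, 0, 0, 0, 0, 1, 2]
(count[i] = number of elements equal to i)
Cumulative count: [0, 0, 3, 4, 4, 5, 7, 7, 7, 7, 7, 8, 10]
Sorted: [2, 2, 2, 3, 5, 6, 6, 11, 12, 12]


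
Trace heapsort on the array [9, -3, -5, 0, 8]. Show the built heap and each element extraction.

Build heap: [9, 8, -5, 0, -3]
Extract 9: [8, 0, -5, -3, 9]
Extract 8: [0, -3, -5, 8, 9]
Extract 0: [-3, -5, 0, 8, 9]
Extract -3: [-5, -3, 0, 8, 9]


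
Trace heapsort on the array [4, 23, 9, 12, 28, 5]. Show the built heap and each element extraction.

Build heap: [28, 23, 9, 12, 4, 5]
Extract 28: [23, 12, 9, 5, 4, 28]
Extract 23: [12, 5, 9, 4, 23, 28]
Extract 12: [9, 5, 4, 12, 23, 28]
Extract 9: [5, 4, 9, 12, 23, 28]
Extract 5: [4, 5, 9, 12, 23, 28]


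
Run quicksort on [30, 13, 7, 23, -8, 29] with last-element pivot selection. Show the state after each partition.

Partition 1: pivot=29 at index 4 -> [13, 7, 23, -8, 29, 30]
Partition 2: pivot=-8 at index 0 -> [-8, 7, 23, 13, 29, 30]
Partition 3: pivot=13 at index 2 -> [-8, 7, 13, 23, 29, 30]


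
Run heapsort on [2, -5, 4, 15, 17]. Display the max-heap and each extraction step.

Build heap: [17, 15, 4, 2, -5]
Extract 17: [15, 2, 4, -5, 17]
Extract 15: [4, 2, -5, 15, 17]
Extract 4: [2, -5, 4, 15, 17]
Extract 2: [-5, 2, 4, 15, 17]


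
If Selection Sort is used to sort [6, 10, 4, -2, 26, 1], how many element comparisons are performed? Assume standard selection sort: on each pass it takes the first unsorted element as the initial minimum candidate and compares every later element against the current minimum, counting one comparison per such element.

Pass 1: scan indices 1..5 for the minimum = 5 comparison(s); min is -2, place at index 0 -> [-2, 10, 4, 6, 26, 1]
Pass 2: scan indices 2..5 for the minimum = 4 comparison(s); min is 1, place at index 1 -> [-2, 1, 4, 6, 26, 10]
Pass 3: scan indices 3..5 for the minimum = 3 comparison(s); min is 4, place at index 2 -> [-2, 1, 4, 6, 26, 10]
Pass 4: scan indices 4..5 for the minimum = 2 comparison(s); min is 6, place at index 3 -> [-2, 1, 4, 6, 26, 10]
Pass 5: scan indices 5..5 for the minimum = 1 comparison(s); min is 10, place at index 4 -> [-2, 1, 4, 6, 10, 26]
Selection sort always scans the whole unsorted suffix, so the count is (n-1) + (n-2) + ... + 1 = n(n-1)/2 = 6*5/2 = 15 regardless of the input order.
Total comparisons: 5 + 4 + 3 + 2 + 1 = 15


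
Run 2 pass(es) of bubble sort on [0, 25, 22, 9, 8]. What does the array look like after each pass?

After pass 1: [0, 22, 9, 8, 25] (3 swaps)
After pass 2: [0, 9, 8, 22, 25] (2 swaps)
Total swaps: 5


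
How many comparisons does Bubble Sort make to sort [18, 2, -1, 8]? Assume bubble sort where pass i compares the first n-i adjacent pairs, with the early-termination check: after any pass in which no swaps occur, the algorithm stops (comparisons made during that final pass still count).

Pass 1: compare adjacent pairs (0,1)..(2,3) = 3 comparison(s), 3 swap(s) -> [2, -1, 8, 18]
Pass 2: compare adjacent pairs (0,1)..(1,2) = 2 comparison(s), 1 swap(s) -> [-1, 2, 8, 18]
Pass 3: compare adjacent pairs (0,1)..(0,1) = 1 comparison(s), 0 swap(s) -> [-1, 2, 8, 18]
No swaps in this pass, so bubble sort stops here.
Total comparisons: 3 + 2 + 1 = 6


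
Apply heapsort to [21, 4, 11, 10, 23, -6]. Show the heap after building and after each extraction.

Build heap: [23, 21, 11, 10, 4, -6]
Extract 23: [21, 10, 11, -6, 4, 23]
Extract 21: [11, 10, 4, -6, 21, 23]
Extract 11: [10, -6, 4, 11, 21, 23]
Extract 10: [4, -6, 10, 11, 21, 23]
Extract 4: [-6, 4, 10, 11, 21, 23]


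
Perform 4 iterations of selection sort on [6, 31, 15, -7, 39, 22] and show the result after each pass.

Pass 1: Select minimum -7 at index 3, swap -> [-7, 31, 15, 6, 39, 22]
Pass 2: Select minimum 6 at index 3, swap -> [-7, 6, 15, 31, 39, 22]
Pass 3: Select minimum 15 at index 2, swap -> [-7, 6, 15, 31, 39, 22]
Pass 4: Select minimum 22 at index 5, swap -> [-7, 6, 15, 22, 39, 31]


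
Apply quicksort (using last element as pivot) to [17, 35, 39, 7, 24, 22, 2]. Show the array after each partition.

Partition 1: pivot=2 at index 0 -> [2, 35, 39, 7, 24, 22, 17]
Partition 2: pivot=17 at index 2 -> [2, 7, 17, 35, 24, 22, 39]
Partition 3: pivot=39 at index 6 -> [2, 7, 17, 35, 24, 22, 39]
Partition 4: pivot=22 at index 3 -> [2, 7, 17, 22, 24, 35, 39]
Partition 5: pivot=35 at index 5 -> [2, 7, 17, 22, 24, 35, 39]


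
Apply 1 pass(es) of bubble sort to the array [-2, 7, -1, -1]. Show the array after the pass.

After pass 1: [-2, -1, -1, 7] (2 swaps)
Total swaps: 2


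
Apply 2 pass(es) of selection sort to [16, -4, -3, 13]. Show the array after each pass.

Pass 1: Select minimum -4 at index 1, swap -> [-4, 16, -3, 13]
Pass 2: Select minimum -3 at index 2, swap -> [-4, -3, 16, 13]


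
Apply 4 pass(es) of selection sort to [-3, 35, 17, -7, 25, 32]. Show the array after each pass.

Pass 1: Select minimum -7 at index 3, swap -> [-7, 35, 17, -3, 25, 32]
Pass 2: Select minimum -3 at index 3, swap -> [-7, -3, 17, 35, 25, 32]
Pass 3: Select minimum 17 at index 2, swap -> [-7, -3, 17, 35, 25, 32]
Pass 4: Select minimum 25 at index 4, swap -> [-7, -3, 17, 25, 35, 32]


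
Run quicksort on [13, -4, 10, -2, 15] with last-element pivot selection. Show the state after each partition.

Partition 1: pivot=15 at index 4 -> [13, -4, 10, -2, 15]
Partition 2: pivot=-2 at index 1 -> [-4, -2, 10, 13, 15]
Partition 3: pivot=13 at index 3 -> [-4, -2, 10, 13, 15]


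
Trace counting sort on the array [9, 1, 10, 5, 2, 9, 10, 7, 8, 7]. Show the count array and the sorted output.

Count array: [0, 1, 1, 0, 0, 1, 0, 2, 1, 2, 2]
(count[i] = number of elements equal to i)
Cumulative count: [0, 1, 2, 2, 2, 3, 3, 5, 6, 8, 10]
Sorted: [1, 2, 5, 7, 7, 8, 9, 9, 10, 10]


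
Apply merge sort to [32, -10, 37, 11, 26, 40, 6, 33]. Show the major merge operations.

Divide and conquer:
  Merge [32] + [-10] -> [-10, 32]
  Merge [37] + [11] -> [11, 37]
  Merge [-10, 32] + [11, 37] -> [-10, 11, 32, 37]
  Merge [26] + [40] -> [26, 40]
  Merge [6] + [33] -> [6, 33]
  Merge [26, 40] + [6, 33] -> [6, 26, 33, 40]
  Merge [-10, 11, 32, 37] + [6, 26, 33, 40] -> [-10, 6, 11, 26, 32, 33, 37, 40]


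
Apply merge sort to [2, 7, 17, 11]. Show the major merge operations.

Divide and conquer:
  Merge [2] + [7] -> [2, 7]
  Merge [17] + [11] -> [11, 17]
  Merge [2, 7] + [11, 17] -> [2, 7, 11, 17]


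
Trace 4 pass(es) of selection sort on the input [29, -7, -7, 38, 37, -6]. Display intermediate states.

Pass 1: Select minimum -7 at index 1, swap -> [-7, 29, -7, 38, 37, -6]
Pass 2: Select minimum -7 at index 2, swap -> [-7, -7, 29, 38, 37, -6]
Pass 3: Select minimum -6 at index 5, swap -> [-7, -7, -6, 38, 37, 29]
Pass 4: Select minimum 29 at index 5, swap -> [-7, -7, -6, 29, 37, 38]


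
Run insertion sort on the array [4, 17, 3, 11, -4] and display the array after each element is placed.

First element 4 is already 'sorted'
Insert 17: shifted 0 elements -> [4, 17, 3, 11, -4]
Insert 3: shifted 2 elements -> [3, 4, 17, 11, -4]
Insert 11: shifted 1 elements -> [3, 4, 11, 17, -4]
Insert -4: shifted 4 elements -> [-4, 3, 4, 11, 17]


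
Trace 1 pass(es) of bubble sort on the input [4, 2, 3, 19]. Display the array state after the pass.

After pass 1: [2, 3, 4, 19] (2 swaps)
Total swaps: 2


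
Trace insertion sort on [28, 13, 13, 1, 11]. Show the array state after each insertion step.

First element 28 is already 'sorted'
Insert 13: shifted 1 elements -> [13, 28, 13, 1, 11]
Insert 13: shifted 1 elements -> [13, 13, 28, 1, 11]
Insert 1: shifted 3 elements -> [1, 13, 13, 28, 11]
Insert 11: shifted 3 elements -> [1, 11, 13, 13, 28]


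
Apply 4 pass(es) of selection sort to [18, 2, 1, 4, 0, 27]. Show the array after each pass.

Pass 1: Select minimum 0 at index 4, swap -> [0, 2, 1, 4, 18, 27]
Pass 2: Select minimum 1 at index 2, swap -> [0, 1, 2, 4, 18, 27]
Pass 3: Select minimum 2 at index 2, swap -> [0, 1, 2, 4, 18, 27]
Pass 4: Select minimum 4 at index 3, swap -> [0, 1, 2, 4, 18, 27]


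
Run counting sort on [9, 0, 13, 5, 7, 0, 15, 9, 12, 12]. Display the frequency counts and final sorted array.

Count array: [2, 0, 0, 0, 0, 1, 0, 1, 0, 2, 0, 0, 2, 1, 0, 1]
(count[i] = number of elements equal to i)
Cumulative count: [2, 2, 2, 2, 2, 3, 3, 4, 4, 6, 6, 6, 8, 9, 9, 10]
Sorted: [0, 0, 5, 7, 9, 9, 12, 12, 13, 15]


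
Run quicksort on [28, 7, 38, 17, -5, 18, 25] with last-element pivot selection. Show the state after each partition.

Partition 1: pivot=25 at index 4 -> [7, 17, -5, 18, 25, 28, 38]
Partition 2: pivot=18 at index 3 -> [7, 17, -5, 18, 25, 28, 38]
Partition 3: pivot=-5 at index 0 -> [-5, 17, 7, 18, 25, 28, 38]
Partition 4: pivot=7 at index 1 -> [-5, 7, 17, 18, 25, 28, 38]
Partition 5: pivot=38 at index 6 -> [-5, 7, 17, 18, 25, 28, 38]


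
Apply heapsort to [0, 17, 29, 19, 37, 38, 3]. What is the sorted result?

Build heap: [38, 37, 29, 19, 17, 0, 3]
Extract 38: [37, 19, 29, 3, 17, 0, 38]
Extract 37: [29, 19, 0, 3, 17, 37, 38]
Extract 29: [19, 17, 0, 3, 29, 37, 38]
Extract 19: [17, 3, 0, 19, 29, 37, 38]
Extract 17: [3, 0, 17, 19, 29, 37, 38]
Extract 3: [0, 3, 17, 19, 29, 37, 38]


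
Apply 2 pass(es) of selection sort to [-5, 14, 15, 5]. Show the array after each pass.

Pass 1: Select minimum -5 at index 0, swap -> [-5, 14, 15, 5]
Pass 2: Select minimum 5 at index 3, swap -> [-5, 5, 15, 14]


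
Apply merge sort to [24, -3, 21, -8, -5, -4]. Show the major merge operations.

Divide and conquer:
  Merge [-3] + [21] -> [-3, 21]
  Merge [24] + [-3, 21] -> [-3, 21, 24]
  Merge [-5] + [-4] -> [-5, -4]
  Merge [-8] + [-5, -4] -> [-8, -5, -4]
  Merge [-3, 21, 24] + [-8, -5, -4] -> [-8, -5, -4, -3, 21, 24]


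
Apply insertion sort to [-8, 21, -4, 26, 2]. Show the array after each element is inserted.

First element -8 is already 'sorted'
Insert 21: shifted 0 elements -> [-8, 21, -4, 26, 2]
Insert -4: shifted 1 elements -> [-8, -4, 21, 26, 2]
Insert 26: shifted 0 elements -> [-8, -4, 21, 26, 2]
Insert 2: shifted 2 elements -> [-8, -4, 2, 21, 26]


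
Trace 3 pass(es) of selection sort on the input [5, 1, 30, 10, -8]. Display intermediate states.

Pass 1: Select minimum -8 at index 4, swap -> [-8, 1, 30, 10, 5]
Pass 2: Select minimum 1 at index 1, swap -> [-8, 1, 30, 10, 5]
Pass 3: Select minimum 5 at index 4, swap -> [-8, 1, 5, 10, 30]


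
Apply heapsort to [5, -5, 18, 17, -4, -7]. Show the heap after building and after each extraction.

Build heap: [18, 17, 5, -5, -4, -7]
Extract 18: [17, -4, 5, -5, -7, 18]
Extract 17: [5, -4, -7, -5, 17, 18]
Extract 5: [-4, -5, -7, 5, 17, 18]
Extract -4: [-5, -7, -4, 5, 17, 18]
Extract -5: [-7, -5, -4, 5, 17, 18]


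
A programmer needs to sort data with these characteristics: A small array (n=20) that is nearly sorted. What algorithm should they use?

Best choice: Insertion sort
Reason: Insertion sort is O(n) for nearly sorted arrays and has low overhead


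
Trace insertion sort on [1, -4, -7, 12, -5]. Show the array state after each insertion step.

First element 1 is already 'sorted'
Insert -4: shifted 1 elements -> [-4, 1, -7, 12, -5]
Insert -7: shifted 2 elements -> [-7, -4, 1, 12, -5]
Insert 12: shifted 0 elements -> [-7, -4, 1, 12, -5]
Insert -5: shifted 3 elements -> [-7, -5, -4, 1, 12]


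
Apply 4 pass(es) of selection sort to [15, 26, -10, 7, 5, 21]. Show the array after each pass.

Pass 1: Select minimum -10 at index 2, swap -> [-10, 26, 15, 7, 5, 21]
Pass 2: Select minimum 5 at index 4, swap -> [-10, 5, 15, 7, 26, 21]
Pass 3: Select minimum 7 at index 3, swap -> [-10, 5, 7, 15, 26, 21]
Pass 4: Select minimum 15 at index 3, swap -> [-10, 5, 7, 15, 26, 21]


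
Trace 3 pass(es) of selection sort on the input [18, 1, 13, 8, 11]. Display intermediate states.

Pass 1: Select minimum 1 at index 1, swap -> [1, 18, 13, 8, 11]
Pass 2: Select minimum 8 at index 3, swap -> [1, 8, 13, 18, 11]
Pass 3: Select minimum 11 at index 4, swap -> [1, 8, 11, 18, 13]


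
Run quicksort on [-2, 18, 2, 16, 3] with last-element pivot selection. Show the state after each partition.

Partition 1: pivot=3 at index 2 -> [-2, 2, 3, 16, 18]
Partition 2: pivot=2 at index 1 -> [-2, 2, 3, 16, 18]
Partition 3: pivot=18 at index 4 -> [-2, 2, 3, 16, 18]


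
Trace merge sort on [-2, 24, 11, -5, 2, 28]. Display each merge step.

Divide and conquer:
  Merge [24] + [11] -> [11, 24]
  Merge [-2] + [11, 24] -> [-2, 11, 24]
  Merge [2] + [28] -> [2, 28]
  Merge [-5] + [2, 28] -> [-5, 2, 28]
  Merge [-2, 11, 24] + [-5, 2, 28] -> [-5, -2, 2, 11, 24, 28]


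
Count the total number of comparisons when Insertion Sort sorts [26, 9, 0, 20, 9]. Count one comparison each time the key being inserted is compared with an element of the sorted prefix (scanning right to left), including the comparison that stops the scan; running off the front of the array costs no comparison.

Insert 9: 26 > 9 (shift), reached front = 1 comparison(s) -> [9, 26, 0, 20, 9]
Insert 0: 26 > 0 (shift), 9 > 0 (shift), reached front = 2 comparison(s) -> [0, 9, 26, 20, 9]
Insert 20: 26 > 20 (shift), 9 <= 20 (stop) = 2 comparison(s) -> [0, 9, 20, 26, 9]
Insert 9: 26 > 9 (shift), 20 > 9 (shift), 9 <= 9 (stop) = 3 comparison(s) -> [0, 9, 9, 20, 26]
Total comparisons: 1 + 2 + 2 + 3 = 8


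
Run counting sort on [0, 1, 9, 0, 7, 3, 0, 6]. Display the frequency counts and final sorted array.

Count array: [3, 1, 0, 1, 0, 0, 1, 1, 0, 1]
(count[i] = number of elements equal to i)
Cumulative count: [3, 4, 4, 5, 5, 5, 6, 7, 7, 8]
Sorted: [0, 0, 0, 1, 3, 6, 7, 9]


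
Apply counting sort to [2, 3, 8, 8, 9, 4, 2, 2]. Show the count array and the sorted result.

Count array: [0, 0, 3, 1, 1, 0, 0, 0, 2, 1]
(count[i] = number of elements equal to i)
Cumulative count: [0, 0, 3, 4, 5, 5, 5, 5, 7, 8]
Sorted: [2, 2, 2, 3, 4, 8, 8, 9]


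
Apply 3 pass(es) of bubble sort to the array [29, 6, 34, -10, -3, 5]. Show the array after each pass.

After pass 1: [6, 29, -10, -3, 5, 34] (4 swaps)
After pass 2: [6, -10, -3, 5, 29, 34] (3 swaps)
After pass 3: [-10, -3, 5, 6, 29, 34] (3 swaps)
Total swaps: 10


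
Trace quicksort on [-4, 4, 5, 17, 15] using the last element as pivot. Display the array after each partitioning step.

Partition 1: pivot=15 at index 3 -> [-4, 4, 5, 15, 17]
Partition 2: pivot=5 at index 2 -> [-4, 4, 5, 15, 17]
Partition 3: pivot=4 at index 1 -> [-4, 4, 5, 15, 17]


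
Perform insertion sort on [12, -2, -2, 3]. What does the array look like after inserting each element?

First element 12 is already 'sorted'
Insert -2: shifted 1 elements -> [-2, 12, -2, 3]
Insert -2: shifted 1 elements -> [-2, -2, 12, 3]
Insert 3: shifted 1 elements -> [-2, -2, 3, 12]


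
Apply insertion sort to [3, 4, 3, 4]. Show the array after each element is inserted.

First element 3 is already 'sorted'
Insert 4: shifted 0 elements -> [3, 4, 3, 4]
Insert 3: shifted 1 elements -> [3, 3, 4, 4]
Insert 4: shifted 0 elements -> [3, 3, 4, 4]


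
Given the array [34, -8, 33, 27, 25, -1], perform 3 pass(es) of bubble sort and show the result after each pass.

After pass 1: [-8, 33, 27, 25, -1, 34] (5 swaps)
After pass 2: [-8, 27, 25, -1, 33, 34] (3 swaps)
After pass 3: [-8, 25, -1, 27, 33, 34] (2 swaps)
Total swaps: 10


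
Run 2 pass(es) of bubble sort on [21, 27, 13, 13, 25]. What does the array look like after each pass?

After pass 1: [21, 13, 13, 25, 27] (3 swaps)
After pass 2: [13, 13, 21, 25, 27] (2 swaps)
Total swaps: 5


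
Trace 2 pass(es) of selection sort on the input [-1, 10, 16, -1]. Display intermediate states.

Pass 1: Select minimum -1 at index 0, swap -> [-1, 10, 16, -1]
Pass 2: Select minimum -1 at index 3, swap -> [-1, -1, 16, 10]
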